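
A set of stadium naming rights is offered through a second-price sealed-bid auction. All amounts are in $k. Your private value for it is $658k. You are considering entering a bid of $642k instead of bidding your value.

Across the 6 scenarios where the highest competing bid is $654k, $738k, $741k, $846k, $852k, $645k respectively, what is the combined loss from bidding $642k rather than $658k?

$17k

The deviation costs you only when the competing bid falls strictly between $642k and $658k; elsewhere both bids give the same outcome.
$654k: truthful payoff $4k, deviation payoff $0k → loss $4k.
$738k: outcomes coincide → loss $0k.
$741k: outcomes coincide → loss $0k.
$846k: outcomes coincide → loss $0k.
$852k: outcomes coincide → loss $0k.
$645k: truthful payoff $13k, deviation payoff $0k → loss $13k.
Total loss = $4k + $13k = $17k.
Truthful bidding weakly dominates here: raising your bid can only win items priced above your value, and lowering it can only forfeit items priced below.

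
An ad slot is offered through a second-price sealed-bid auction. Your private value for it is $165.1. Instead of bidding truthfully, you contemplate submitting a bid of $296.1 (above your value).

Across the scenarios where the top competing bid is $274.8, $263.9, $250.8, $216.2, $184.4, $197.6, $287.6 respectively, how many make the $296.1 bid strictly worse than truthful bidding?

7

The deviation hurts exactly when the highest competing bid lies strictly between $165.1 and $296.1 — overbidding then wins at a price above your value.
$274.8: inside the interval → strictly worse (loss $109.7).
$263.9: inside the interval → strictly worse (loss $98.8).
$250.8: inside the interval → strictly worse (loss $85.7).
$216.2: inside the interval → strictly worse (loss $51.1).
$184.4: inside the interval → strictly worse (loss $19.3).
$197.6: inside the interval → strictly worse (loss $32.5).
$287.6: inside the interval → strictly worse (loss $122.5).
Count: 7.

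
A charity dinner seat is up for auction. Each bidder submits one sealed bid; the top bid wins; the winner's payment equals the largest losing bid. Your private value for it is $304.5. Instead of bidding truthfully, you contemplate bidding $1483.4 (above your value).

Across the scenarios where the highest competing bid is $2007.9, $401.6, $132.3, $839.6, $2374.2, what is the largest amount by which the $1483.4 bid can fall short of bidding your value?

$535.1

$2007.9: same outcome either way → loss $0.
$401.6: truthful gives $0, deviation gives −$97.1 → loss $97.1.
$132.3: same outcome either way → loss $0.
$839.6: truthful gives $0, deviation gives −$535.1 → loss $535.1.
$2374.2: same outcome either way → loss $0.
Maximum loss: $535.1.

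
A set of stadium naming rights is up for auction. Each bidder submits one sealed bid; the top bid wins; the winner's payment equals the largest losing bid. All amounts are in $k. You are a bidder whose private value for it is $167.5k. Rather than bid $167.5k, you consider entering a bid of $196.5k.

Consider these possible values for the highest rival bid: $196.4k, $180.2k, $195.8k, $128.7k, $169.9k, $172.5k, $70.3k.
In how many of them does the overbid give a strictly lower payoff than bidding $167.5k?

The deviation hurts exactly when the highest competing bid lies strictly between $167.5k and $196.5k — overbidding then wins at a price above your value.
$196.4k: inside the interval → strictly worse (loss $28.9k).
$180.2k: inside the interval → strictly worse (loss $12.7k).
$195.8k: inside the interval → strictly worse (loss $28.3k).
$128.7k: below both → same outcome either way.
$169.9k: inside the interval → strictly worse (loss $2.4k).
$172.5k: inside the interval → strictly worse (loss $5k).
$70.3k: below both → same outcome either way.
Count: 5.

5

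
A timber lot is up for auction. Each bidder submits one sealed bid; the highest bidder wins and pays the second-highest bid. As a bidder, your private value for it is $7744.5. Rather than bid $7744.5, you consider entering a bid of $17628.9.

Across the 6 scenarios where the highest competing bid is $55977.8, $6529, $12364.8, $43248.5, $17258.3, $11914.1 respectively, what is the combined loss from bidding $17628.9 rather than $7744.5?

$18303.7

The deviation costs you only when the competing bid falls strictly between $7744.5 and $17628.9; elsewhere both bids give the same outcome.
$55977.8: outcomes coincide → loss $0.
$6529: outcomes coincide → loss $0.
$12364.8: truthful payoff $0, deviation payoff −$4620.3 → loss $4620.3.
$43248.5: outcomes coincide → loss $0.
$17258.3: truthful payoff $0, deviation payoff −$9513.8 → loss $9513.8.
$11914.1: truthful payoff $0, deviation payoff −$4169.6 → loss $4169.6.
Total loss = $4620.3 + $9513.8 + $4169.6 = $18303.7.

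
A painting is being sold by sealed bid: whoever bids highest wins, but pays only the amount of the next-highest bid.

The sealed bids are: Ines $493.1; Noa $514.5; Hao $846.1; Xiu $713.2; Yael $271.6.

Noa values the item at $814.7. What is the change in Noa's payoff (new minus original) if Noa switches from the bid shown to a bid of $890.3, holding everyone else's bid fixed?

−$31.4

The highest bid among the other bidders is $846.1; Noa's bid doesn't change that.
Original bid $514.5: Noa is not highest (top rival bid is $846.1); payoff $0.
Alternative bid $890.3: Noa is highest, pays the top rival bid $846.1; payoff $814.7 − $846.1 = −$31.4.
Change in payoff = −$31.4 − ($0) = −$31.4.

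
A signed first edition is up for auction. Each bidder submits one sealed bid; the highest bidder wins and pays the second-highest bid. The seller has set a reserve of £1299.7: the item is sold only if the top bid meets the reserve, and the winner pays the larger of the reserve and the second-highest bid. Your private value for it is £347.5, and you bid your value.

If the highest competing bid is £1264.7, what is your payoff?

£0

Your bid £347.5 is below the highest competing bid £1264.7, so you lose. Payoff £0.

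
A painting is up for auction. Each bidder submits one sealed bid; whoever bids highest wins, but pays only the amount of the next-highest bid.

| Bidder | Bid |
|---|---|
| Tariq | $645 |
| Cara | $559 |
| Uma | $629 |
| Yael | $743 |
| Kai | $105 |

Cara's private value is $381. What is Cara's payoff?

Highest bid: Yael at $743, so Yael wins.
Second-highest bid: Tariq at $645 — that is the price the winner pays.
Cara did not win, so Cara pays nothing and receives nothing: payoff $0.

$0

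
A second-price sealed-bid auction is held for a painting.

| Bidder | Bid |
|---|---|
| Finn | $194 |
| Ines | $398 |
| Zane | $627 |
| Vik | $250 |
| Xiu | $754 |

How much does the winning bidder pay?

Highest bid: Xiu at $754, so Xiu wins.
Second-highest bid: Zane at $627 — that is the price the winner pays.

$627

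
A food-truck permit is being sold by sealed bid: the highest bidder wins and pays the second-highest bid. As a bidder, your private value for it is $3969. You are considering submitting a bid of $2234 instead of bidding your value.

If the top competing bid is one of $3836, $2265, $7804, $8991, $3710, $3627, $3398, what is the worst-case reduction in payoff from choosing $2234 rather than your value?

$1704

$3836: truthful gives $133, deviation gives $0 → loss $133.
$2265: truthful gives $1704, deviation gives $0 → loss $1704.
$7804: same outcome either way → loss $0.
$8991: same outcome either way → loss $0.
$3710: truthful gives $259, deviation gives $0 → loss $259.
$3627: truthful gives $342, deviation gives $0 → loss $342.
$3398: truthful gives $571, deviation gives $0 → loss $571.
Maximum loss: $1704.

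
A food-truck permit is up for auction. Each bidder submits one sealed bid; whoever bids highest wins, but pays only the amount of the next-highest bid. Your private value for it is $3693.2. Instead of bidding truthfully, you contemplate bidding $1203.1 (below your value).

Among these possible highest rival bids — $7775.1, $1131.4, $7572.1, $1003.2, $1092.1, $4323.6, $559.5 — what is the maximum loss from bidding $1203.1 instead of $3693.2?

$7775.1: same outcome either way → loss $0.
$1131.4: same outcome either way → loss $0.
$7572.1: same outcome either way → loss $0.
$1003.2: same outcome either way → loss $0.
$1092.1: same outcome either way → loss $0.
$4323.6: same outcome either way → loss $0.
$559.5: same outcome either way → loss $0.
Maximum loss: $0.

$0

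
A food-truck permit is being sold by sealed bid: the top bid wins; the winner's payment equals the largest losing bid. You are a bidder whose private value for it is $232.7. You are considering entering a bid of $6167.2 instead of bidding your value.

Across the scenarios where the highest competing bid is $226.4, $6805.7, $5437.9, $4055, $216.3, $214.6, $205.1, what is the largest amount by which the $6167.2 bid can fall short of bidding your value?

$226.4: same outcome either way → loss $0.
$6805.7: same outcome either way → loss $0.
$5437.9: truthful gives $0, deviation gives −$5205.2 → loss $5205.2.
$4055: truthful gives $0, deviation gives −$3822.3 → loss $3822.3.
$216.3: same outcome either way → loss $0.
$214.6: same outcome either way → loss $0.
$205.1: same outcome either way → loss $0.
Maximum loss: $5205.2.

$5205.2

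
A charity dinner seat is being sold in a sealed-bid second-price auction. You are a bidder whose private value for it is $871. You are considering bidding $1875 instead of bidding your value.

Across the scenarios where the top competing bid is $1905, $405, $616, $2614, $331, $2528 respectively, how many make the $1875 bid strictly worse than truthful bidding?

0

The deviation hurts exactly when the highest competing bid lies strictly between $871 and $1875 — overbidding then wins at a price above your value.
$1905: above both → same outcome either way.
$405: below both → same outcome either way.
$616: below both → same outcome either way.
$2614: above both → same outcome either way.
$331: below both → same outcome either way.
$2528: above both → same outcome either way.
Count: 0.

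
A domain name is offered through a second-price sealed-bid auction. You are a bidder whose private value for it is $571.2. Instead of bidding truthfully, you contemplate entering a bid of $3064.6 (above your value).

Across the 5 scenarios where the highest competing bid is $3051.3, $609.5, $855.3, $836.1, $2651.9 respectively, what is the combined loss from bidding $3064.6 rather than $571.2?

$5148.1

The deviation costs you only when the competing bid falls strictly between $571.2 and $3064.6; elsewhere both bids give the same outcome.
$3051.3: truthful payoff $0, deviation payoff −$2480.1 → loss $2480.1.
$609.5: truthful payoff $0, deviation payoff −$38.3 → loss $38.3.
$855.3: truthful payoff $0, deviation payoff −$284.1 → loss $284.1.
$836.1: truthful payoff $0, deviation payoff −$264.9 → loss $264.9.
$2651.9: truthful payoff $0, deviation payoff −$2080.7 → loss $2080.7.
Total loss = $2480.1 + $38.3 + $284.1 + $264.9 + $2080.7 = $5148.1.
Truthful bidding weakly dominates here: raising your bid can only win items priced above your value, and lowering it can only forfeit items priced below.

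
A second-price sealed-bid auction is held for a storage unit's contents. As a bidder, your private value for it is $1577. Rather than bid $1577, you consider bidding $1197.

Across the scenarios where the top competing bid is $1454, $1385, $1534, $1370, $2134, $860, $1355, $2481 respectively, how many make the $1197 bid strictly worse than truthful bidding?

5

The deviation hurts exactly when the highest competing bid lies strictly between $1197 and $1577 — underbidding then forfeits a profitable win.
$1454: inside the interval → strictly worse (loss $123).
$1385: inside the interval → strictly worse (loss $192).
$1534: inside the interval → strictly worse (loss $43).
$1370: inside the interval → strictly worse (loss $207).
$2134: above both → same outcome either way.
$860: below both → same outcome either way.
$1355: inside the interval → strictly worse (loss $222).
$2481: above both → same outcome either way.
Count: 5.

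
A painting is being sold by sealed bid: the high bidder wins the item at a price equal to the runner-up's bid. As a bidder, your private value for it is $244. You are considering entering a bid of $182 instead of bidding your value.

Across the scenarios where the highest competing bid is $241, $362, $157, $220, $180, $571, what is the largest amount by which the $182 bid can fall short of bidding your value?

$241: truthful gives $3, deviation gives $0 → loss $3.
$362: same outcome either way → loss $0.
$157: same outcome either way → loss $0.
$220: truthful gives $24, deviation gives $0 → loss $24.
$180: same outcome either way → loss $0.
$571: same outcome either way → loss $0.
Maximum loss: $24.

$24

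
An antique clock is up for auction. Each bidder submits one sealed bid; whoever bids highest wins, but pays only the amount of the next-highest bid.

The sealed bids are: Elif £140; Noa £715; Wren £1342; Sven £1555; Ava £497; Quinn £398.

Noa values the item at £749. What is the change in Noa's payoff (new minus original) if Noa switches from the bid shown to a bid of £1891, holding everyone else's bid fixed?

The highest bid among the other bidders is £1555; Noa's bid doesn't change that.
Original bid £715: Noa is not highest (top rival bid is £1555); payoff £0.
Alternative bid £1891: Noa is highest, pays the top rival bid £1555; payoff £749 − £1555 = −£806.
Change in payoff = −£806 − (£0) = −£806.

−£806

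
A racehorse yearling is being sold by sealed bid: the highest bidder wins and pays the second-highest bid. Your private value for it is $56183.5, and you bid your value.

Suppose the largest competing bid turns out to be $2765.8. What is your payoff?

Your bid $56183.5 exceeds the highest competing bid $2765.8, so you win.
In a second-price auction the winner pays the second-highest bid, $2765.8.
Payoff = value − price = $56183.5 − $2765.8 = $53417.7.

$53417.7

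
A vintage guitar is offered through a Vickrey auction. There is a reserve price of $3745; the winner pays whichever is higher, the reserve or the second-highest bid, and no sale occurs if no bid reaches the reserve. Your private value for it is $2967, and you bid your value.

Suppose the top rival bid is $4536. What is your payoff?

$0

Your bid $2967 is below the highest competing bid $4536, so you lose. Payoff $0.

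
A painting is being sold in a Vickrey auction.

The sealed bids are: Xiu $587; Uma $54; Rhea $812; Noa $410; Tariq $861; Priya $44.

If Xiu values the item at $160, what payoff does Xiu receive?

$0

Highest bid: Tariq at $861, so Tariq wins.
Second-highest bid: Rhea at $812 — that is the price the winner pays.
Xiu did not win, so Xiu pays nothing and receives nothing: payoff $0.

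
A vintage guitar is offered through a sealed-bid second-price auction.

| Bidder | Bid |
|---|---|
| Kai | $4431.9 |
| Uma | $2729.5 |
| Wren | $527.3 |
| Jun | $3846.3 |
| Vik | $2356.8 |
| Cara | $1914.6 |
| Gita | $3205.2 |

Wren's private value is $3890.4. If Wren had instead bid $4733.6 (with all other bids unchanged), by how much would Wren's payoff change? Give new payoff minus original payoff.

−$541.5

The highest bid among the other bidders is $4431.9; Wren's bid doesn't change that.
Original bid $527.3: Wren is not highest (top rival bid is $4431.9); payoff $0.
Alternative bid $4733.6: Wren is highest, pays the top rival bid $4431.9; payoff $3890.4 − $4431.9 = −$541.5.
Change in payoff = −$541.5 − ($0) = −$541.5.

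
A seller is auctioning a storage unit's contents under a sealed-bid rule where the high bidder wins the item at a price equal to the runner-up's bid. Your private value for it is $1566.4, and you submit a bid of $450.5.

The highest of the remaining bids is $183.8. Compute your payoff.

Your bid $450.5 exceeds the highest competing bid $183.8, so you win.
In a second-price auction the winner pays the second-highest bid, $183.8.
Payoff = value − price = $1566.4 − $183.8 = $1382.6.

$1382.6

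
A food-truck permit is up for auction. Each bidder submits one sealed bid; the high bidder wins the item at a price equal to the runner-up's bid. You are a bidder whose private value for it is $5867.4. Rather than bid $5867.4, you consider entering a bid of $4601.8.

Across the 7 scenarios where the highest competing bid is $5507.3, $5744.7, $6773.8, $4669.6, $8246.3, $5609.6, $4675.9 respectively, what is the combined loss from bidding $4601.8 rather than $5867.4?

The deviation costs you only when the competing bid falls strictly between $4601.8 and $5867.4; elsewhere both bids give the same outcome.
$5507.3: truthful payoff $360.1, deviation payoff $0 → loss $360.1.
$5744.7: truthful payoff $122.7, deviation payoff $0 → loss $122.7.
$6773.8: outcomes coincide → loss $0.
$4669.6: truthful payoff $1197.8, deviation payoff $0 → loss $1197.8.
$8246.3: outcomes coincide → loss $0.
$5609.6: truthful payoff $257.8, deviation payoff $0 → loss $257.8.
$4675.9: truthful payoff $1191.5, deviation payoff $0 → loss $1191.5.
Total loss = $360.1 + $122.7 + $1197.8 + $257.8 + $1191.5 = $3129.9.

$3129.9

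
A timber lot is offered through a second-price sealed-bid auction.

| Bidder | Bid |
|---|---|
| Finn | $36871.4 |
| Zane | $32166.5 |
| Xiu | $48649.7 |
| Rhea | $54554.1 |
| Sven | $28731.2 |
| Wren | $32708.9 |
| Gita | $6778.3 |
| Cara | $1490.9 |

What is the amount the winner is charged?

$48649.7

Highest bid: Rhea at $54554.1, so Rhea wins.
Second-highest bid: Xiu at $48649.7 — that is the price the winner pays.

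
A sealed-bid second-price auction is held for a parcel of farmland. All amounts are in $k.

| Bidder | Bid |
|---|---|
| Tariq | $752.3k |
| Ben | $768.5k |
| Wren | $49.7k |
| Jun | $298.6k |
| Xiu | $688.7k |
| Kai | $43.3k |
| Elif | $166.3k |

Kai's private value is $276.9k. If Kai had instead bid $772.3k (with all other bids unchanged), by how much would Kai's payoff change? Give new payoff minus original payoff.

−$491.6k

The highest bid among the other bidders is $768.5k; Kai's bid doesn't change that.
Original bid $43.3k: Kai is not highest (top rival bid is $768.5k); payoff $0k.
Alternative bid $772.3k: Kai is highest, pays the top rival bid $768.5k; payoff $276.9k − $768.5k = −$491.6k.
Change in payoff = −$491.6k − ($0k) = −$491.6k.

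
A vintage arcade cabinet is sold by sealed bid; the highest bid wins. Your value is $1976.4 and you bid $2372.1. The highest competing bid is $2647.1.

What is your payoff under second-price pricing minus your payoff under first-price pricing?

$0

Your bid $2372.1 is below $2647.1, so you lose under either rule.
Payoff is $0 in both cases; difference = $0.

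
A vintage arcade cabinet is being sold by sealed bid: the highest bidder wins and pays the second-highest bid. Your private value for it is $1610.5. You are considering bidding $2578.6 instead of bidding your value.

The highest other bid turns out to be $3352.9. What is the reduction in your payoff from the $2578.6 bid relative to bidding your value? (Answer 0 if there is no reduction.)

$0

Bidding your value $1610.5: you lose (since $1610.5 < $3352.9). Payoff $0.
Bidding $2578.6: you lose. Payoff $0.
Difference = $0 − $0 = $0; both bids lead to the same outcome because the competing bid is above both your value and your alternative bid.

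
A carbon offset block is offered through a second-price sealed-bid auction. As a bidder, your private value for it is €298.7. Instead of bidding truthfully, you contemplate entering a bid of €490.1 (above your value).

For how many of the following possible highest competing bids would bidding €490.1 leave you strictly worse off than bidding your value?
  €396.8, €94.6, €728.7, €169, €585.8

The deviation hurts exactly when the highest competing bid lies strictly between €298.7 and €490.1 — overbidding then wins at a price above your value.
€396.8: inside the interval → strictly worse (loss €98.1).
€94.6: below both → same outcome either way.
€728.7: above both → same outcome either way.
€169: below both → same outcome either way.
€585.8: above both → same outcome either way.
Count: 1.

1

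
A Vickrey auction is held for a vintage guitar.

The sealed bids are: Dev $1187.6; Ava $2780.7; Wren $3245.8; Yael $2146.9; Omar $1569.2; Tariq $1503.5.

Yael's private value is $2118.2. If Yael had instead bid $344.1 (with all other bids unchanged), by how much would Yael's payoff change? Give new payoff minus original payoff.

$0

The highest bid among the other bidders is $3245.8; Yael's bid doesn't change that.
Original bid $2146.9: Yael is not highest (top rival bid is $3245.8); payoff $0.
Alternative bid $344.1: Yael is not highest (top rival bid is $3245.8); payoff $0.
Change in payoff = $0 − ($0) = $0.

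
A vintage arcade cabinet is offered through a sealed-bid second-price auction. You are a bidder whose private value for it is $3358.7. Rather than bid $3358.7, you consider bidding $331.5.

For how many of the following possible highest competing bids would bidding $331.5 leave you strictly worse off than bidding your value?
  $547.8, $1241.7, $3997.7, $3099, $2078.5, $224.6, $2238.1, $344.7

The deviation hurts exactly when the highest competing bid lies strictly between $331.5 and $3358.7 — underbidding then forfeits a profitable win.
$547.8: inside the interval → strictly worse (loss $2810.9).
$1241.7: inside the interval → strictly worse (loss $2117).
$3997.7: above both → same outcome either way.
$3099: inside the interval → strictly worse (loss $259.7).
$2078.5: inside the interval → strictly worse (loss $1280.2).
$224.6: below both → same outcome either way.
$2238.1: inside the interval → strictly worse (loss $1120.6).
$344.7: inside the interval → strictly worse (loss $3014).
Count: 6.

6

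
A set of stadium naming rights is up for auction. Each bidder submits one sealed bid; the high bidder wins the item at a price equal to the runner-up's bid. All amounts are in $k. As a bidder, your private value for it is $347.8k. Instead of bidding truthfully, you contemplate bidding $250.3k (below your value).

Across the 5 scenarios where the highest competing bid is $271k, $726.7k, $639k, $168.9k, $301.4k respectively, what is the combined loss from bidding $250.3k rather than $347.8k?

The deviation costs you only when the competing bid falls strictly between $250.3k and $347.8k; elsewhere both bids give the same outcome.
$271k: truthful payoff $76.8k, deviation payoff $0k → loss $76.8k.
$726.7k: outcomes coincide → loss $0k.
$639k: outcomes coincide → loss $0k.
$168.9k: outcomes coincide → loss $0k.
$301.4k: truthful payoff $46.4k, deviation payoff $0k → loss $46.4k.
Total loss = $76.8k + $46.4k = $123.2k.

$123.2k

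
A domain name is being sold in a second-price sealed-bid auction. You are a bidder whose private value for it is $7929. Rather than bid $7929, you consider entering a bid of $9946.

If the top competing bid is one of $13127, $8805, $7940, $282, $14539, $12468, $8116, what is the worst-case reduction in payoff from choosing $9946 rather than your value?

$13127: same outcome either way → loss $0.
$8805: truthful gives $0, deviation gives −$876 → loss $876.
$7940: truthful gives $0, deviation gives −$11 → loss $11.
$282: same outcome either way → loss $0.
$14539: same outcome either way → loss $0.
$12468: same outcome either way → loss $0.
$8116: truthful gives $0, deviation gives −$187 → loss $187.
Maximum loss: $876.

$876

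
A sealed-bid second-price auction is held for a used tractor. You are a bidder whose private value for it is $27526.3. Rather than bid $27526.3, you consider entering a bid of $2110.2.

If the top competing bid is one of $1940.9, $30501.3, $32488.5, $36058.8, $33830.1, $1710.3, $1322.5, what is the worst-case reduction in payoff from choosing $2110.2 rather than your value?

$1940.9: same outcome either way → loss $0.
$30501.3: same outcome either way → loss $0.
$32488.5: same outcome either way → loss $0.
$36058.8: same outcome either way → loss $0.
$33830.1: same outcome either way → loss $0.
$1710.3: same outcome either way → loss $0.
$1322.5: same outcome either way → loss $0.
Maximum loss: $0.

$0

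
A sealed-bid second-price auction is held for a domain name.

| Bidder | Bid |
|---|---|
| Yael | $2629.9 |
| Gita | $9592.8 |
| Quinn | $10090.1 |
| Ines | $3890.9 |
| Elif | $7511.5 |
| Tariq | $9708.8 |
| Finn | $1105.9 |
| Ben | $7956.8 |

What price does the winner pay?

Highest bid: Quinn at $10090.1, so Quinn wins.
Second-highest bid: Tariq at $9708.8 — that is the price the winner pays.

$9708.8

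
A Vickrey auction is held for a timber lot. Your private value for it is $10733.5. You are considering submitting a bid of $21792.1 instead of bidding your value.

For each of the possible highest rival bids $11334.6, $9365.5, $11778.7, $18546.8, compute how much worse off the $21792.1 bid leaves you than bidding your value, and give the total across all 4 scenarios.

$9459.6

The deviation costs you only when the competing bid falls strictly between $10733.5 and $21792.1; elsewhere both bids give the same outcome.
$11334.6: truthful payoff $0, deviation payoff −$601.1 → loss $601.1.
$9365.5: outcomes coincide → loss $0.
$11778.7: truthful payoff $0, deviation payoff −$1045.2 → loss $1045.2.
$18546.8: truthful payoff $0, deviation payoff −$7813.3 → loss $7813.3.
Total loss = $601.1 + $1045.2 + $7813.3 = $9459.6.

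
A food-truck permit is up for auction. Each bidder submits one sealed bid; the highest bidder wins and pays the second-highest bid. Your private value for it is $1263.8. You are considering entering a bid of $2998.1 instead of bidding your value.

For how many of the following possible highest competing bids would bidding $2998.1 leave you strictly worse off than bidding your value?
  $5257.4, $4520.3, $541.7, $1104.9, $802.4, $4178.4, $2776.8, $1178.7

The deviation hurts exactly when the highest competing bid lies strictly between $1263.8 and $2998.1 — overbidding then wins at a price above your value.
$5257.4: above both → same outcome either way.
$4520.3: above both → same outcome either way.
$541.7: below both → same outcome either way.
$1104.9: below both → same outcome either way.
$802.4: below both → same outcome either way.
$4178.4: above both → same outcome either way.
$2776.8: inside the interval → strictly worse (loss $1513).
$1178.7: below both → same outcome either way.
Count: 1.

1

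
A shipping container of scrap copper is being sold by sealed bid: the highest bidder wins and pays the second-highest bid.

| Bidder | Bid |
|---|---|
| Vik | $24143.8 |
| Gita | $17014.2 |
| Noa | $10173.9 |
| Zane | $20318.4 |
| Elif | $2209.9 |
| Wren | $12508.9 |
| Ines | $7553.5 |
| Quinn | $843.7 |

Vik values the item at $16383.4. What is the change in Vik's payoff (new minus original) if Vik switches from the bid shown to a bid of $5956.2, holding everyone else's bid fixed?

The highest bid among the other bidders is $20318.4; Vik's bid doesn't change that.
Original bid $24143.8: Vik is highest, pays the top rival bid $20318.4; payoff $16383.4 − $20318.4 = −$3935.
Alternative bid $5956.2: Vik is not highest (top rival bid is $20318.4); payoff $0.
Change in payoff = $0 − (−$3935) = $3935.

$3935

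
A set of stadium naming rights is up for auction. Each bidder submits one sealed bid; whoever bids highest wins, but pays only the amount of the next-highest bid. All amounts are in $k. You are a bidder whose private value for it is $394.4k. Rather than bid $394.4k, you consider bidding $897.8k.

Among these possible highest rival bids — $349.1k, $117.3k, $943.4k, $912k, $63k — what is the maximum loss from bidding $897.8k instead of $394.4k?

$349.1k: same outcome either way → loss $0k.
$117.3k: same outcome either way → loss $0k.
$943.4k: same outcome either way → loss $0k.
$912k: same outcome either way → loss $0k.
$63k: same outcome either way → loss $0k.
Maximum loss: $0k.

$0k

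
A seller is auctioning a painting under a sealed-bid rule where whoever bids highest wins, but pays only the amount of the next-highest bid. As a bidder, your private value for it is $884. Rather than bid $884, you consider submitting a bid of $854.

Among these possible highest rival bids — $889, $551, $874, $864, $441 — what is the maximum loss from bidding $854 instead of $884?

$20

$889: same outcome either way → loss $0.
$551: same outcome either way → loss $0.
$874: truthful gives $10, deviation gives $0 → loss $10.
$864: truthful gives $20, deviation gives $0 → loss $20.
$441: same outcome either way → loss $0.
Maximum loss: $20.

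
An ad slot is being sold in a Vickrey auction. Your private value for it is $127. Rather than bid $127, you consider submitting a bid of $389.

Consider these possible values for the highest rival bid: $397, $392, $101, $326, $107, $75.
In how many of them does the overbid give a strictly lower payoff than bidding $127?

1

The deviation hurts exactly when the highest competing bid lies strictly between $127 and $389 — overbidding then wins at a price above your value.
$397: above both → same outcome either way.
$392: above both → same outcome either way.
$101: below both → same outcome either way.
$326: inside the interval → strictly worse (loss $199).
$107: below both → same outcome either way.
$75: below both → same outcome either way.
Count: 1.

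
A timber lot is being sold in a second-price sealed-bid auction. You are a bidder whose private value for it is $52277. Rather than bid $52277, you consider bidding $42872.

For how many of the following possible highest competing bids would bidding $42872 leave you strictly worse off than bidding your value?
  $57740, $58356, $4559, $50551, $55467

The deviation hurts exactly when the highest competing bid lies strictly between $42872 and $52277 — underbidding then forfeits a profitable win.
$57740: above both → same outcome either way.
$58356: above both → same outcome either way.
$4559: below both → same outcome either way.
$50551: inside the interval → strictly worse (loss $1726).
$55467: above both → same outcome either way.
Count: 1.

1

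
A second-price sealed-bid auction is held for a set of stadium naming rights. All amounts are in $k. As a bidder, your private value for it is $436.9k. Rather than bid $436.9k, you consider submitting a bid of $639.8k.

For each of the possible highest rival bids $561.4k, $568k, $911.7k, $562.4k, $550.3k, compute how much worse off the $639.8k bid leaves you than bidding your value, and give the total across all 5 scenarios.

$494.5k

The deviation costs you only when the competing bid falls strictly between $436.9k and $639.8k; elsewhere both bids give the same outcome.
$561.4k: truthful payoff $0k, deviation payoff −$124.5k → loss $124.5k.
$568k: truthful payoff $0k, deviation payoff −$131.1k → loss $131.1k.
$911.7k: outcomes coincide → loss $0k.
$562.4k: truthful payoff $0k, deviation payoff −$125.5k → loss $125.5k.
$550.3k: truthful payoff $0k, deviation payoff −$113.4k → loss $113.4k.
Total loss = $124.5k + $131.1k + $125.5k + $113.4k = $494.5k.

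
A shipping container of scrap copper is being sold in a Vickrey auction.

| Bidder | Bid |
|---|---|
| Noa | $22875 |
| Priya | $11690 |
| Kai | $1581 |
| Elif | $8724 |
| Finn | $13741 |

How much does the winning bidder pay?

Highest bid: Noa at $22875, so Noa wins.
Second-highest bid: Finn at $13741 — that is the price the winner pays.

$13741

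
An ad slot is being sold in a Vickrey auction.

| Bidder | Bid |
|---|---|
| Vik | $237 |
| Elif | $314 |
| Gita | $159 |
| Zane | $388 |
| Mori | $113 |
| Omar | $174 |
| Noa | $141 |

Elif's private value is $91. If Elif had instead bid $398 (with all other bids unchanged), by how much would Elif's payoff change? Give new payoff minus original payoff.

−$297

The highest bid among the other bidders is $388; Elif's bid doesn't change that.
Original bid $314: Elif is not highest (top rival bid is $388); payoff $0.
Alternative bid $398: Elif is highest, pays the top rival bid $388; payoff $91 − $388 = −$297.
Change in payoff = −$297 − ($0) = −$297.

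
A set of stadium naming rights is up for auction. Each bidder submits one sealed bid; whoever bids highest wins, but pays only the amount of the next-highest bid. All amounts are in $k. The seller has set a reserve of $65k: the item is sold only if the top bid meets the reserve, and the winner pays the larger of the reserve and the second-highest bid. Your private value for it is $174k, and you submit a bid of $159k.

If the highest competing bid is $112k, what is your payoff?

$62k

Your bid $159k is the highest and exceeds the reserve.
Price = max(second-highest bid, reserve) = max($112k, $65k) = $112k.
Payoff = $174k − $112k = $62k.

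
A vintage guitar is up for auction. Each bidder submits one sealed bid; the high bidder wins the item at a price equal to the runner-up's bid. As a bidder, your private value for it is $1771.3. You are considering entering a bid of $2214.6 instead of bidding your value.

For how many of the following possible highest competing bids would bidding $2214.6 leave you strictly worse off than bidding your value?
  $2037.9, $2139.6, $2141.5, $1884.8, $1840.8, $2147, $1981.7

The deviation hurts exactly when the highest competing bid lies strictly between $1771.3 and $2214.6 — overbidding then wins at a price above your value.
$2037.9: inside the interval → strictly worse (loss $266.6).
$2139.6: inside the interval → strictly worse (loss $368.3).
$2141.5: inside the interval → strictly worse (loss $370.2).
$1884.8: inside the interval → strictly worse (loss $113.5).
$1840.8: inside the interval → strictly worse (loss $69.5).
$2147: inside the interval → strictly worse (loss $375.7).
$1981.7: inside the interval → strictly worse (loss $210.4).
Count: 7.

7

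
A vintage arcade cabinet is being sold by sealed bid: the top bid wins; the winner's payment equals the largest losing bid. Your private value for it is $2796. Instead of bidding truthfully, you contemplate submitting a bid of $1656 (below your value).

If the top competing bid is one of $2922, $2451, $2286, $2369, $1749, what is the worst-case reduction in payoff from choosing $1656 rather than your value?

$2922: same outcome either way → loss $0.
$2451: truthful gives $345, deviation gives $0 → loss $345.
$2286: truthful gives $510, deviation gives $0 → loss $510.
$2369: truthful gives $427, deviation gives $0 → loss $427.
$1749: truthful gives $1047, deviation gives $0 → loss $1047.
Maximum loss: $1047.

$1047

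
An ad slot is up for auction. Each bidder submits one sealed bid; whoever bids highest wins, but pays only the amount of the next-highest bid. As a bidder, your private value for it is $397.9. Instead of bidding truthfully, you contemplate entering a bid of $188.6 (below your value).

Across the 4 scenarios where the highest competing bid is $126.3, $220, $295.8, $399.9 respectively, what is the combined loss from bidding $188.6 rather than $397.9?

The deviation costs you only when the competing bid falls strictly between $188.6 and $397.9; elsewhere both bids give the same outcome.
$126.3: outcomes coincide → loss $0.
$220: truthful payoff $177.9, deviation payoff $0 → loss $177.9.
$295.8: truthful payoff $102.1, deviation payoff $0 → loss $102.1.
$399.9: outcomes coincide → loss $0.
Total loss = $177.9 + $102.1 = $280.

$280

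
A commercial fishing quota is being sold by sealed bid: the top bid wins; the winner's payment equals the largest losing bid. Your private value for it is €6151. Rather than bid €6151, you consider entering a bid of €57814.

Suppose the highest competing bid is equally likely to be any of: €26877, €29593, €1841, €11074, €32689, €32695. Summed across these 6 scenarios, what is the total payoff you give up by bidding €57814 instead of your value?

€102173

The deviation costs you only when the competing bid falls strictly between €6151 and €57814; elsewhere both bids give the same outcome.
€26877: truthful payoff €0, deviation payoff −€20726 → loss €20726.
€29593: truthful payoff €0, deviation payoff −€23442 → loss €23442.
€1841: outcomes coincide → loss €0.
€11074: truthful payoff €0, deviation payoff −€4923 → loss €4923.
€32689: truthful payoff €0, deviation payoff −€26538 → loss €26538.
€32695: truthful payoff €0, deviation payoff −€26544 → loss €26544.
Total loss = €20726 + €23442 + €4923 + €26538 + €26544 = €102173.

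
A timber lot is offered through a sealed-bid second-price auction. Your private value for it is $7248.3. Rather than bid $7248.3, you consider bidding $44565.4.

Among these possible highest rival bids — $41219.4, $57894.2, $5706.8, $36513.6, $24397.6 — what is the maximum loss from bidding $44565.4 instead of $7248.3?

$41219.4: truthful gives $0, deviation gives −$33971.1 → loss $33971.1.
$57894.2: same outcome either way → loss $0.
$5706.8: same outcome either way → loss $0.
$36513.6: truthful gives $0, deviation gives −$29265.3 → loss $29265.3.
$24397.6: truthful gives $0, deviation gives −$17149.3 → loss $17149.3.
Maximum loss: $33971.1.

$33971.1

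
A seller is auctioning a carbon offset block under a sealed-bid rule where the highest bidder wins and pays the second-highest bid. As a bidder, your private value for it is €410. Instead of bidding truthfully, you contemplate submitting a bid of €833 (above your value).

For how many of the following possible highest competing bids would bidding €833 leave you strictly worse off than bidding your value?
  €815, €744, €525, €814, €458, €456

The deviation hurts exactly when the highest competing bid lies strictly between €410 and €833 — overbidding then wins at a price above your value.
€815: inside the interval → strictly worse (loss €405).
€744: inside the interval → strictly worse (loss €334).
€525: inside the interval → strictly worse (loss €115).
€814: inside the interval → strictly worse (loss €404).
€458: inside the interval → strictly worse (loss €48).
€456: inside the interval → strictly worse (loss €46).
Count: 6.

6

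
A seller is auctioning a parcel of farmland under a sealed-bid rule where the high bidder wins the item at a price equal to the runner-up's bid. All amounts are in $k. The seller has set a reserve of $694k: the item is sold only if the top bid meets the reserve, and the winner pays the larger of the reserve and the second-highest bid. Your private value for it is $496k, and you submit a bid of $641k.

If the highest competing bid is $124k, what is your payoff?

Your bid $641k is the highest bid but falls below the reserve $694k, so the item goes unsold. Payoff $0k.

$0k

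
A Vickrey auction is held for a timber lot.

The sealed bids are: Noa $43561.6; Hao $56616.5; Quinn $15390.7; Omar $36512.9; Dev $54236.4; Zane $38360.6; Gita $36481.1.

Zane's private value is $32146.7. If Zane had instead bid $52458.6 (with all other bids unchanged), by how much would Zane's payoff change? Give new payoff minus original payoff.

The highest bid among the other bidders is $56616.5; Zane's bid doesn't change that.
Original bid $38360.6: Zane is not highest (top rival bid is $56616.5); payoff $0.
Alternative bid $52458.6: Zane is not highest (top rival bid is $56616.5); payoff $0.
Change in payoff = $0 − ($0) = $0.

$0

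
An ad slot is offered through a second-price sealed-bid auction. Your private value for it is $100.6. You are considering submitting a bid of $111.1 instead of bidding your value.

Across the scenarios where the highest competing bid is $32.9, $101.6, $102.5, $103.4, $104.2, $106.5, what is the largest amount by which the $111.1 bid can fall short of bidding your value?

$32.9: same outcome either way → loss $0.
$101.6: truthful gives $0, deviation gives −$1 → loss $1.
$102.5: truthful gives $0, deviation gives −$1.9 → loss $1.9.
$103.4: truthful gives $0, deviation gives −$2.8 → loss $2.8.
$104.2: truthful gives $0, deviation gives −$3.6 → loss $3.6.
$106.5: truthful gives $0, deviation gives −$5.9 → loss $5.9.
Maximum loss: $5.9.

$5.9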